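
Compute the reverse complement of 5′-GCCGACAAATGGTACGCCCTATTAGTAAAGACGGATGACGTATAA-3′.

Reading the sequence 3'→5' and pairing each base (A↔T, G↔C) gives the reverse complement directly.

5'-TTATACGTCATCCGTCTTTACTAATAGGGCGTACCATTTGTCGGC-3'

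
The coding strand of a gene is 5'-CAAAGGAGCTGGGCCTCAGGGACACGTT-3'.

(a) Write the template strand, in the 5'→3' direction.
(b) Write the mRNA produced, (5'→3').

(a) The template strand is the reverse complement of the coding strand: complement GTTTCCTCGACCCGGAGTCCCTGTGCAA, then reverse.
(b) mRNA matches the coding strand with T→U.

(a) 5'-AACGTGTCCCTGAGGCCCAGCTCCTTTG-3'
(b) 5'-CAAAGGAGCUGGGCCUCAGGGACACGUU-3'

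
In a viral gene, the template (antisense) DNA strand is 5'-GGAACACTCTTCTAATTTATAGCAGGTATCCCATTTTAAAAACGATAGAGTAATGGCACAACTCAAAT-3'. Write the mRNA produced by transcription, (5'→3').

RNA polymerase reads the template 3'→5' and synthesizes mRNA 5'→3' by base-pairing (A→U, T→A, G↔C). The complement of the template is CCTTGTGAGAAGATTAAATATCGTCCATAGGGTAAAATTTTTGCTATCTCATTACCGTGTTGAGTTTA; antiparallel, so 5'→3' the coding strand is ATTTGAGTTGTGCCATTACTCTATCGTTTTTAAAATGGGATACCTGCTATAAATTAGAAGAGTGTTCC. Replace T with U for the mRNA.

5'-AUUUGAGUUGUGCCAUUACUCUAUCGUUUUUAAAAUGGGAUACCUGCUAUAAAUUAGAAGAGUGUUCC-3'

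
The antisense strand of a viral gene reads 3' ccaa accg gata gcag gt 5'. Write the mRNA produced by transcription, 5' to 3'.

Reading the template 3'→5' as shown, RNA polymerase pairs each base (A→U, T→A, G↔C) to build mRNA 5'→3' directly.

5'-GGUUUGGCCUAUCGUCCA-3'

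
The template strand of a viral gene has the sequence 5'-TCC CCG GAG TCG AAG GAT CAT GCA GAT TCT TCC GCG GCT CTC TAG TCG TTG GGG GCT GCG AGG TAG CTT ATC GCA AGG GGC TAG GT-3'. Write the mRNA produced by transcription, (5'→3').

5′-ACCUAGCCCCUUGCGAUAAGCUACCUCGCAGCCCCCAACGACUAGAGAGCCGCGGAAGAAUCUGCAUGAUCCUUCGACUCCGGGGA-3′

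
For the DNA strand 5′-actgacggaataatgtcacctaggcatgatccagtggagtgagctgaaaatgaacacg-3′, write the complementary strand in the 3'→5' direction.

3′-TGACTGCCTTATTACAGTGGATCCGTACTAGGTCACCTCACTCGACTTTTACTTGTGC-5′

Base-pairing A↔T, G↔C gives the complement. The complementary strand is antiparallel, so paired with a 5'→3' strand it runs 3'→5'.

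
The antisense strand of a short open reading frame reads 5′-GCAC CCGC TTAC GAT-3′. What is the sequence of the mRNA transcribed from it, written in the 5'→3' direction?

The mRNA has the sequence of the coding strand (reverse complement of the template) with T→U. Reverse complement of GCACCCGCTTACGAT is ATCGTAAGCGGGTGC; then T→U.

5'-AUCGUAAGCGGGUGC-3'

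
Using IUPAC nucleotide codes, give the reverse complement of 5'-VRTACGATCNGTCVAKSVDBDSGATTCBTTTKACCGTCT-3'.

5'-AGACGGTMAAAVGAATCSHVHBSMTBGACNGATCGTAYB-3'

Standard pairs A↔T, G↔C; ambiguity codes pair R↔Y, K↔M, S↔S, B↔V, D↔H, N↔N. Complement (BYATGCTAGNCAGBTMSBHVHSCTAAGVAAAMTGGCAGA), then reverse for 5'→3'.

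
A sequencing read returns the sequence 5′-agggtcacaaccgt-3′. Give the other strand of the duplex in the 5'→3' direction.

5'-ACGGTTGTGACCCT-3'

Pairing A↔T and G↔C gives TCCCAGTGTTGGCA, running 3'→5'. Reverse for the 5'→3' convention.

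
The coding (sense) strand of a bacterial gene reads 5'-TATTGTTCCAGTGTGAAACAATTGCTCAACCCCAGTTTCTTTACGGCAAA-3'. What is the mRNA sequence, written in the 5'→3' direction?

mRNA has the coding-strand sequence with U in place of T.

5′-UAUUGUUCCAGUGUGAAACAAUUGCUCAACCCCAGUUUCUUUACGGCAAA-3′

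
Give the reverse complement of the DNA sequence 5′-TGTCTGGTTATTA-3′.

5'-TAATAACCAGACA-3'

Complement each base (A↔T, G↔C): ACAGACCAATAAT. Then reverse.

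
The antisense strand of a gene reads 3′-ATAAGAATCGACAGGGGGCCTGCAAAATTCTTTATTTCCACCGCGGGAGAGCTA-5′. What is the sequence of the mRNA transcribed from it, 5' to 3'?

5'-UAUUCUUAGCUGUCCCCCGGACGUUUUAAGAAAUAAAGGUGGCGCCCUCUCGAU-3'

Reading the template 3'→5' as shown, RNA polymerase pairs each base (A→U, T→A, G↔C) to build mRNA 5'→3' directly.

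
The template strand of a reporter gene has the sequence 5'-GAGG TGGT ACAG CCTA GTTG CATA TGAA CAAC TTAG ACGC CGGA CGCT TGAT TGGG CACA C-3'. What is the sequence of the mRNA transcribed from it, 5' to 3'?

5'-GUGUGCCCAAUCAAGCGUCCGGCGUCUAAGUUGUUCAUAUGCAACUAGGCUGUACCACCUC-3'

The mRNA has the sequence of the coding strand (reverse complement of the template) with T→U. Reverse complement of GAGGTGGTACAGCCTAGTTGCATATGAACAACTTAGACGCCGGACGCTTGATTGGGCACAC is GTGTGCCCAATCAAGCGTCCGGCGTCTAAGTTGTTCATATGCAACTAGGCTGTACCACCTC; then T→U.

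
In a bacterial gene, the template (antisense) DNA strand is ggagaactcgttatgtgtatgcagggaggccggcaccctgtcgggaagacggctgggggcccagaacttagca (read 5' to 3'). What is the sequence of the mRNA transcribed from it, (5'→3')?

5′-UGCUAAGUUCUGGGCCCCCAGCCGUCUUCCCGACAGGGUGCCGGCCUCCCUGCAUACACAUAACGAGUUCUCC-3′

The mRNA has the sequence of the coding strand (reverse complement of the template) with T→U. Reverse complement of GGAGAACTCGTTATGTGTATGCAGGGAGGCCGGCACCCTGTCGGGAAGACGGCTGGGGGCCCAGAACTTAGCA is TGCTAAGTTCTGGGCCCCCAGCCGTCTTCCCGACAGGGTGCCGGCCTCCCTGCATACACATAACGAGTTCTCC; then T→U.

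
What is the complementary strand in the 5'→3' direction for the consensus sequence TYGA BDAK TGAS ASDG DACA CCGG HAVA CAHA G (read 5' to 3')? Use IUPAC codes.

5'-CTDTGTBTDCCGGTGTHCHSTSTCAMTHVTCRA-3'

Standard pairs A↔T, G↔C; ambiguity codes pair Y↔R, K↔M, S↔S, B↔V, D↔H. Complement (ARCTVHTMACTSTSHCHTGTGGCCDTBTGTDTC), then reverse for 5'→3'.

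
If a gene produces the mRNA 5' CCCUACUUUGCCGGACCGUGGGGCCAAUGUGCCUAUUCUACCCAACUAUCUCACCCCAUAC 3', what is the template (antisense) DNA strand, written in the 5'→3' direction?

Replace U with T to get the coding DNA strand: CCCTACTTTGCCGGACCGTGGGGCCAATGTGCCTATTCTACCCAACTATCTCACCCCATAC. The template strand is its reverse complement (complement GGGATGAAACGGCCTGGCACCCCGGTTACACGGATAAGATGGGTTGATAGAGTGGGGTATG, then reverse).

5'-GTATGGGGTGAGATAGTTGGGTAGAATAGGCACATTGGCCCCACGGTCCGGCAAAGTAGGG-3'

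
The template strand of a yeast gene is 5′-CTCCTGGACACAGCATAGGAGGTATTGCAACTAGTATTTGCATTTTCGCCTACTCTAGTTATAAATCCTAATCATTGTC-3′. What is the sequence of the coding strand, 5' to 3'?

5′-GACAATGATTAGGATTTATAACTAGAGTAGGCGAAAATGCAAATACTAGTTGCAATACCTCCTATGCTGTGTCCAGGAG-3′

The coding strand is complementary and antiparallel to the template: take the complement (A↔T, G↔C) and reverse.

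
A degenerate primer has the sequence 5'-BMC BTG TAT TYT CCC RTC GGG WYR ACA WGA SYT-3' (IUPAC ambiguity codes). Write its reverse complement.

Standard pairs A↔T, G↔C; ambiguity codes pair R↔Y, M↔K, W↔W, S↔S, B↔V. Complement (VKGVACATAARAGGGYAGCCCWRYTGTWCTSRA), then reverse for 5'→3'.

5'-ARSTCWTGTYRWCCCGAYGGGARAATACAVGKV-3'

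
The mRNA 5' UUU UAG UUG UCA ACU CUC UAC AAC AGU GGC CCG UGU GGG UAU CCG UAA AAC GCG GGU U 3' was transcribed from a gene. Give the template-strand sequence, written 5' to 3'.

5'-AACCCGCGTTTTACGGATACCCACACGGGCCACTGTTGTAGAGAGTTGACAACTAAAA-3'

Replace U with T to get the coding DNA strand: TTTTAGTTGTCAACTCTCTACAACAGTGGCCCGTGTGGGTATCCGTAAAACGCGGGTT. The template strand is its reverse complement (complement AAAATCAACAGTTGAGAGATGTTGTCACCGGGCACACCCATAGGCATTTTGCGCCCAA, then reverse).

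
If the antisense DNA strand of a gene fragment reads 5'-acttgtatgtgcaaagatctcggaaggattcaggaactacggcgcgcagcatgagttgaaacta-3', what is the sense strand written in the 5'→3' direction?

The coding strand is complementary and antiparallel to the template: take the complement (A↔T, G↔C) and reverse.

5'-TAGTTTCAACTCATGCTGCGCGCCGTAGTTCCTGAATCCTTCCGAGATCTTTGCACATACAAGT-3'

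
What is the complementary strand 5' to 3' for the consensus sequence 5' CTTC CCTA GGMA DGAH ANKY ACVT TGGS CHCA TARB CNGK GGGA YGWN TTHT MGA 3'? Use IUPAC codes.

5′-TCKADAANWCRTCCCMCNGVYTATGDGSCCAABGTRMNTDTCHTKCCTAGGGAAG-3′

Standard pairs A↔T, G↔C; ambiguity codes pair R↔Y, M↔K, W↔W, S↔S, B↔V, D↔H, N↔N. Complement (GAAGGGATCCKTHCTDTNMRTGBAACCSGDGTATYVGNCMCCCTRCWNAADAKCT), then reverse for 5'→3'.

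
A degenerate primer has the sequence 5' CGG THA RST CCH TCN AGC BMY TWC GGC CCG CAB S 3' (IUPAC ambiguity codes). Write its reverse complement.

5'-SVTGCGGGCCGWARKVGCTNGADGGASYTDACCG-3'

Standard pairs A↔T, G↔C; ambiguity codes pair R↔Y, M↔K, W↔W, S↔S, B↔V, H↔D, N↔N. Complement (GCCADTYSAGGDAGNTCGVKRAWGCCGGGCGTVS), then reverse for 5'→3'.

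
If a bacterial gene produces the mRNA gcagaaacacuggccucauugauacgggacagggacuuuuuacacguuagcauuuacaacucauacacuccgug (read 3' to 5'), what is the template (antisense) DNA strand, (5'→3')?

Written 5'→3' the mRNA is GUGCCUCACAUACUCAACAUUUACGAUUGCACAUUUUUCAGGGACAGGGCAUAGUUACUCCGGUCACAAAGACG, so the coding DNA strand is GTGCCTCACATACTCAACATTTACGATTGCACATTTTTCAGGGACAGGGCATAGTTACTCCGGTCACAAAGACG. The template is its reverse complement.

5'-CGTCTTTGTGACCGGAGTAACTATGCCCTGTCCCTGAAAAATGTGCAATCGTAAATGTTGAGTATGTGAGGCAC-3'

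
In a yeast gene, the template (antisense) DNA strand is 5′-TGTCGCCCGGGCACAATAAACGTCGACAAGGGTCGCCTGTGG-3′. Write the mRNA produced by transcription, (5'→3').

5'-CCACAGGCGACCCUUGUCGACGUUUAUUGUGCCCGGGCGACA-3'

The mRNA has the sequence of the coding strand (reverse complement of the template) with T→U. Reverse complement of TGTCGCCCGGGCACAATAAACGTCGACAAGGGTCGCCTGTGG is CCACAGGCGACCCTTGTCGACGTTTATTGTGCCCGGGCGACA; then T→U.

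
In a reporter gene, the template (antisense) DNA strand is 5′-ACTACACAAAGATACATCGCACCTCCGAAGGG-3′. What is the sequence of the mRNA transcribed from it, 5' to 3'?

5'-CCCUUCGGAGGUGCGAUGUAUCUUUGUGUAGU-3'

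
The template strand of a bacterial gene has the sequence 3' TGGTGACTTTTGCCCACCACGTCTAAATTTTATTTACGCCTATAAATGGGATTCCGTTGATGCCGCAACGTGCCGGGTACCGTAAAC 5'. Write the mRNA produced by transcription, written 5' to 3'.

5'-ACCACUGAAAACGGGUGGUGCAGAUUUAAAAUAAAUGCGGAUAUUUACCCUAAGGCAACUACGGCGUUGCACGGCCCAUGGCAUUUG-3'

Reading the template 3'→5' as shown, RNA polymerase pairs each base (A→U, T→A, G↔C) to build mRNA 5'→3' directly.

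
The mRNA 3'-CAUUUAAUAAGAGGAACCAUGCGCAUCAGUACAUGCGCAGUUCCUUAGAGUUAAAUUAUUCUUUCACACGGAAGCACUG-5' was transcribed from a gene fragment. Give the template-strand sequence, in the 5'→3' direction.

Written 5'→3' the mRNA is GUCACGAAGGCACACUUUCUUAUUAAAUUGAGAUUCCUUGACGCGUACAUGACUACGCGUACCAAGGAGAAUAAUUUAC, so the coding DNA strand is GTCACGAAGGCACACTTTCTTATTAAATTGAGATTCCTTGACGCGTACATGACTACGCGTACCAAGGAGAATAATTTAC. The template is its reverse complement.

5'-GTAAATTATTCTCCTTGGTACGCGTAGTCATGTACGCGTCAAGGAATCTCAATTTAATAAGAAAGTGTGCCTTCGTGAC-3'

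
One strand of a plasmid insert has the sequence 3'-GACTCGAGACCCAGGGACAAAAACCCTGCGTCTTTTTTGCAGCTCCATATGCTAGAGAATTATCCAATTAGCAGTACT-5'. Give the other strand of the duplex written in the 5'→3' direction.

5'-CTGAGCTCTGGGTCCCTGTTTTTGGGACGCAGAAAAAACGTCGAGGTATACGATCTCTTAATAGGTTAATCGTCATGA-3'

The strand is given 3'→5', so its complement runs 5'→3' in the same left-to-right order: pair each base A↔T, G↔C.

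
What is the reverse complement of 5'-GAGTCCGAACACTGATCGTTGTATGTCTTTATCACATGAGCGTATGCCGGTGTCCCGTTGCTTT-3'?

Reading the sequence 3'→5' and pairing each base (A↔T, G↔C) gives the reverse complement directly.

5'-AAAGCAACGGGACACCGGCATACGCTCATGTGATAAAGACATACAACGATCAGTGTTCGGACTC-3'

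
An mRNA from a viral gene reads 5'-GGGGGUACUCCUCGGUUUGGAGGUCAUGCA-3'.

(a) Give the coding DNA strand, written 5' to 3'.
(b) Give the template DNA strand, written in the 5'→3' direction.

(a) 5'-GGGGGTACTCCTCGGTTTGGAGGTCATGCA-3'
(b) 5'-TGCATGACCTCCAAACCGAGGAGTACCCCC-3'

(a) The coding strand matches the mRNA with U→T.
(b) The template strand is the reverse complement of the coding strand.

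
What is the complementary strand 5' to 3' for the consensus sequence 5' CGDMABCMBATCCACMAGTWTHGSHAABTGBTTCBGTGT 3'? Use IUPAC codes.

Standard pairs A↔T, G↔C; ambiguity codes pair M↔K, W↔W, S↔S, B↔V, D↔H. Complement (GCHKTVGKVTAGGTGKTCAWADCSDTTVACVAAGVCACA), then reverse for 5'→3'.

5'-ACACVGAAVCAVTTDSCDAWACTKGTGGATVKGVTKHCG-3'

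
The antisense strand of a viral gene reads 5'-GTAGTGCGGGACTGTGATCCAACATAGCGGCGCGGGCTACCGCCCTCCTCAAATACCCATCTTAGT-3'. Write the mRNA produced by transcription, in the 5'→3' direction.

The mRNA has the sequence of the coding strand (reverse complement of the template) with T→U. Reverse complement of GTAGTGCGGGACTGTGATCCAACATAGCGGCGCGGGCTACCGCCCTCCTCAAATACCCATCTTAGT is ACTAAGATGGGTATTTGAGGAGGGCGGTAGCCCGCGCCGCTATGTTGGATCACAGTCCCGCACTAC; then T→U.

5'-ACUAAGAUGGGUAUUUGAGGAGGGCGGUAGCCCGCGCCGCUAUGUUGGAUCACAGUCCCGCACUAC-3'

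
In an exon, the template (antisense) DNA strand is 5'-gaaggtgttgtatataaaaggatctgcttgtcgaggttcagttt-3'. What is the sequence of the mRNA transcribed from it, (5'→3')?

The mRNA has the sequence of the coding strand (reverse complement of the template) with T→U. Reverse complement of GAAGGTGTTGTATATAAAAGGATCTGCTTGTCGAGGTTCAGTTT is AAACTGAACCTCGACAAGCAGATCCTTTTATATACAACACCTTC; then T→U.

5'-AAACUGAACCUCGACAAGCAGAUCCUUUUAUAUACAACACCUUC-3'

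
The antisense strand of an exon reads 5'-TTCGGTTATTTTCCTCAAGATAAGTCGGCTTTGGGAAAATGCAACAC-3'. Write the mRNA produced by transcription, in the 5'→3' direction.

5'-GUGUUGCAUUUUCCCAAAGCCGACUUAUCUUGAGGAAAAUAACCGAA-3'

The mRNA has the sequence of the coding strand (reverse complement of the template) with T→U. Reverse complement of TTCGGTTATTTTCCTCAAGATAAGTCGGCTTTGGGAAAATGCAACAC is GTGTTGCATTTTCCCAAAGCCGACTTATCTTGAGGAAAATAACCGAA; then T→U.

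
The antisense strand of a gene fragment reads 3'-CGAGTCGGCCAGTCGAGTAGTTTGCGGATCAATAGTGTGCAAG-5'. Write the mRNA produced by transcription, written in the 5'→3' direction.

5'-GCUCAGCCGGUCAGCUCAUCAAACGCCUAGUUAUCACACGUUC-3'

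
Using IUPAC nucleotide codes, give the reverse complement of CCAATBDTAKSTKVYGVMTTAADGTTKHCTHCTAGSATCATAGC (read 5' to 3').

5'-GCTATGATSCTAGDAGDMAACHTTAAKBCRBMASMTAHVATTGG-3'

Standard pairs A↔T, G↔C; ambiguity codes pair Y↔R, M↔K, S↔S, B↔V, D↔H. Complement (GGTTAVHATMSAMBRCBKAATTHCAAMDGADGATCSTAGTATCG), then reverse for 5'→3'.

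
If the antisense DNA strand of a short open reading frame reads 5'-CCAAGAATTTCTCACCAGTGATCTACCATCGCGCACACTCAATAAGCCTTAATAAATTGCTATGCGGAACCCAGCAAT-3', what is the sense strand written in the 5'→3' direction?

5'-ATTGCTGGGTTCCGCATAGCAATTTATTAAGGCTTATTGAGTGTGCGCGATGGTAGATCACTGGTGAGAAATTCTTGG-3'

The coding strand is complementary and antiparallel to the template: take the complement (A↔T, G↔C) and reverse.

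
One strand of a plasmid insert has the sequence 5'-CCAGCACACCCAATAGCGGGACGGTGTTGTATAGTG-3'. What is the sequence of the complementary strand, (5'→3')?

5′-CACTATACAACACCGTCCCGCTATTGGGTGTGCTGG-3′

Pairing A↔T and G↔C gives GGTCGTGTGGGTTATCGCCCTGCCACAACATATCAC, running 3'→5'. Reverse for the 5'→3' convention.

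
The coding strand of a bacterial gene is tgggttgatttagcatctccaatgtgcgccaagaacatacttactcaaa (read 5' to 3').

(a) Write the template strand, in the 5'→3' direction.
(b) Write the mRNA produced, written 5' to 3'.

(a) The template strand is the reverse complement of the coding strand: complement ACCCAACTAAATCGTAGAGGTTACACGCGGTTCTTGTATGAATGAGTTT, then reverse.
(b) mRNA matches the coding strand with T→U.

(a) 5'-TTTGAGTAAGTATGTTCTTGGCGCACATTGGAGATGCTAAATCAACCCA-3'
(b) 5′-UGGGUUGAUUUAGCAUCUCCAAUGUGCGCCAAGAACAUACUUACUCAAA-3′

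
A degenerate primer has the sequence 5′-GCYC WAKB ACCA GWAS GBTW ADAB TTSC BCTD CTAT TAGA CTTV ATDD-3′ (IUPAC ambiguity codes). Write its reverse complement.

Standard pairs A↔T, G↔C; ambiguity codes pair Y↔R, K↔M, W↔W, S↔S, B↔V, D↔H. Complement (CGRGWTMVTGGTCWTSCVAWTHTVAASGVGAHGATAATCTGAABTAHH), then reverse for 5'→3'.

5'-HHATBAAGTCTAATAGHAGVGSAAVTHTWAVCSTWCTGGTVMTWGRGC-3'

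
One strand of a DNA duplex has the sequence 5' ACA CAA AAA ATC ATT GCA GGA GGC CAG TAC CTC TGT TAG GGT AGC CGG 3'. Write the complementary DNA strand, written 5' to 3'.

5′-CCGGCTACCCTAACAGAGGTACTGGCCTCCTGCAATGATTTTTTGTGT-3′

Pairing A↔T and G↔C gives TGTGTTTTTTAGTAACGTCCTCCGGTCATGGAGACAATCCCATCGGCC, running 3'→5'. Reverse for the 5'→3' convention.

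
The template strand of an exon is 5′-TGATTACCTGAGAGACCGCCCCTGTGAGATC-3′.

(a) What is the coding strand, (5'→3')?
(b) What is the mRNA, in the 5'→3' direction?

(a) 5'-GATCTCACAGGGGCGGTCTCTCAGGTAATCA-3'
(b) 5'-GAUCUCACAGGGGCGGUCUCUCAGGUAAUCA-3'

(a) The coding strand is the reverse complement of the template: complement ACTAATGGACTCTCTGGCGGGGACACTCTAG, then reverse.
(b) mRNA has the coding-strand sequence with T→U.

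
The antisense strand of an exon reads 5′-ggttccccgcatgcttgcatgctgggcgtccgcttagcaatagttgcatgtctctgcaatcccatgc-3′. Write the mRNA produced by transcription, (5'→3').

5'-GCAUGGGAUUGCAGAGACAUGCAACUAUUGCUAAGCGGACGCCCAGCAUGCAAGCAUGCGGGGAACC-3'

RNA polymerase reads the template 3'→5' and synthesizes mRNA 5'→3' by base-pairing (A→U, T→A, G↔C). The complement of the template is CCAAGGGGCGTACGAACGTACGACCCGCAGGCGAATCGTTATCAACGTACAGAGACGTTAGGGTACG; antiparallel, so 5'→3' the coding strand is GCATGGGATTGCAGAGACATGCAACTATTGCTAAGCGGACGCCCAGCATGCAAGCATGCGGGGAACC. Replace T with U for the mRNA.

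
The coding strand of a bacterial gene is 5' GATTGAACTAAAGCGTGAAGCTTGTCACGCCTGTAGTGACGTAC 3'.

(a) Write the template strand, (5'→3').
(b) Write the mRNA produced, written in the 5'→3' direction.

(a) The template strand is the reverse complement of the coding strand: complement CTAACTTGATTTCGCACTTCGAACAGTGCGGACATCACTGCATG, then reverse.
(b) mRNA matches the coding strand with T→U.

(a) 5'-GTACGTCACTACAGGCGTGACAAGCTTCACGCTTTAGTTCAATC-3'
(b) 5′-GAUUGAACUAAAGCGUGAAGCUUGUCACGCCUGUAGUGACGUAC-3′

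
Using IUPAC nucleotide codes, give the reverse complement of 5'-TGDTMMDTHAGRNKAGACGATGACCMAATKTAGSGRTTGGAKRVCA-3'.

Standard pairs A↔T, G↔C; ambiguity codes pair R↔Y, M↔K, S↔S, D↔H, V↔B, N↔N. Complement (ACHAKKHADTCYNMTCTGCTACTGGKTTAMATCSCYAACCTMYBGT), then reverse for 5'→3'.

5'-TGBYMTCCAAYCSCTAMATTKGGTCATCGTCTMNYCTDAHKKAHCA-3'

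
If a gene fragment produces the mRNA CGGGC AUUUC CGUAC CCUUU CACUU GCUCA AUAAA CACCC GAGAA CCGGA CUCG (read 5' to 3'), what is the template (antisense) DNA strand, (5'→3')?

5'-CGAGTCCGGTTCTCGGGTGTTTATTGAGCAAGTGAAAGGGTACGGAAATGCCCG-3'

Replace U with T to get the coding DNA strand: CGGGCATTTCCGTACCCTTTCACTTGCTCAATAAACACCCGAGAACCGGACTCG. The template strand is its reverse complement (complement GCCCGTAAAGGCATGGGAAAGTGAACGAGTTATTTGTGGGCTCTTGGCCTGAGC, then reverse).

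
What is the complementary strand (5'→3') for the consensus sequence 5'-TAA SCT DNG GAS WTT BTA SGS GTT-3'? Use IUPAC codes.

5'-AACSCSTAVAAWSTCCNHAGSTTA-3'

Standard pairs A↔T, G↔C; ambiguity codes pair W↔W, S↔S, B↔V, D↔H, N↔N. Complement (ATTSGAHNCCTSWAAVATSCSCAA), then reverse for 5'→3'.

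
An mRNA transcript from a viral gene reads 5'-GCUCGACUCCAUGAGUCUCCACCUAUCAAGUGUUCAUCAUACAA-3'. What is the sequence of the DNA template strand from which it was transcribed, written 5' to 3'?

5'-TTGTATGATGAACACTTGATAGGTGGAGACTCATGGAGTCGAGC-3'

Replace U with T to get the coding DNA strand: GCTCGACTCCATGAGTCTCCACCTATCAAGTGTTCATCATACAA. The template strand is its reverse complement (complement CGAGCTGAGGTACTCAGAGGTGGATAGTTCACAAGTAGTATGTT, then reverse).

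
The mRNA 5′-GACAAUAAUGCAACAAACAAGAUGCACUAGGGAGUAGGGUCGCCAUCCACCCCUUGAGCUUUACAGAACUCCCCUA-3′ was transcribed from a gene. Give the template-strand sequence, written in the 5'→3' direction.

Replace U with T to get the coding DNA strand: GACAATAATGCAACAAACAAGATGCACTAGGGAGTAGGGTCGCCATCCACCCCTTGAGCTTTACAGAACTCCCCTA. The template strand is its reverse complement (complement CTGTTATTACGTTGTTTGTTCTACGTGATCCCTCATCCCAGCGGTAGGTGGGGAACTCGAAATGTCTTGAGGGGAT, then reverse).

5'-TAGGGGAGTTCTGTAAAGCTCAAGGGGTGGATGGCGACCCTACTCCCTAGTGCATCTTGTTTGTTGCATTATTGTC-3'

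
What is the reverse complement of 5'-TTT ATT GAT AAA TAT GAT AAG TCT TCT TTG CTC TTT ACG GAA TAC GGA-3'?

5'-TCCGTATTCCGTAAAGAGCAAAGAAGACTTATCATATTTATCAATAAA-3'

Reading the sequence 3'→5' and pairing each base (A↔T, G↔C) gives the reverse complement directly.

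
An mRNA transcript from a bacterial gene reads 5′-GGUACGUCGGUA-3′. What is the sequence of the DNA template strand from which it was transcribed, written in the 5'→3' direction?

5'-TACCGACGTACC-3'

Replace U with T to get the coding DNA strand: GGTACGTCGGTA. The template strand is its reverse complement (complement CCATGCAGCCAT, then reverse).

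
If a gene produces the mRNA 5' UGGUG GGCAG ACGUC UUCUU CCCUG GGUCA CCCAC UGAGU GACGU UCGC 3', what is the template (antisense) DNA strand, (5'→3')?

5′-GCGAACGTCACTCAGTGGGTGACCCAGGGAAGAAGACGTCTGCCCACCA-3′

Replace U with T to get the coding DNA strand: TGGTGGGCAGACGTCTTCTTCCCTGGGTCACCCACTGAGTGACGTTCGC. The template strand is its reverse complement (complement ACCACCCGTCTGCAGAAGAAGGGACCCAGTGGGTGACTCACTGCAAGCG, then reverse).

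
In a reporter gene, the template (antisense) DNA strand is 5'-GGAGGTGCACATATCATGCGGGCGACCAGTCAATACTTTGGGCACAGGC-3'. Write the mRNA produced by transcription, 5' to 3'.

5′-GCCUGUGCCCAAAGUAUUGACUGGUCGCCCGCAUGAUAUGUGCACCUCC-3′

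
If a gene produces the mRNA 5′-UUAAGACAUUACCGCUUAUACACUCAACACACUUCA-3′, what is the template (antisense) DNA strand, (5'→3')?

Replace U with T to get the coding DNA strand: TTAAGACATTACCGCTTATACACTCAACACACTTCA. The template strand is its reverse complement (complement AATTCTGTAATGGCGAATATGTGAGTTGTGTGAAGT, then reverse).

5′-TGAAGTGTGTTGAGTGTATAAGCGGTAATGTCTTAA-3′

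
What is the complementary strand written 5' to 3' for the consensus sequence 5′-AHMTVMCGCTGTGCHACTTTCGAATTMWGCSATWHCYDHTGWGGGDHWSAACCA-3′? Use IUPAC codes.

Standard pairs A↔T, G↔C; ambiguity codes pair Y↔R, M↔K, W↔W, S↔S, D↔H, V↔B. Complement (TDKABKGCGACACGDTGAAAGCTTAAKWCGSTAWDGRHDACWCCCHDWSTTGGT), then reverse for 5'→3'.

5'-TGGTTSWDHCCCWCADHRGDWATSGCWKAATTCGAAAGTDGCACAGCGKBAKDT-3'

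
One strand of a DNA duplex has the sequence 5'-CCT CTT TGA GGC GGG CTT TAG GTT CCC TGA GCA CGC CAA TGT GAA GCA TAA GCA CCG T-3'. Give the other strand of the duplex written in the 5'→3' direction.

5′-ACGGTGCTTATGCTTCACATTGGCGTGCTCAGGGAACCTAAAGCCCGCCTCAAAGAGG-3′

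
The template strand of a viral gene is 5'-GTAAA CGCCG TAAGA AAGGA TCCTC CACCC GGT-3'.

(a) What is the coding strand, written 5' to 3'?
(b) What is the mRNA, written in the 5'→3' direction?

(a) 5′-ACCGGGTGGAGGATCCTTTCTTACGGCGTTTAC-3′
(b) 5'-ACCGGGUGGAGGAUCCUUUCUUACGGCGUUUAC-3'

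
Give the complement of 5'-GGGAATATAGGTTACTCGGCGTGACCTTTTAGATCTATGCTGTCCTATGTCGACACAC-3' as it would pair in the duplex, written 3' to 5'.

3'-CCCTTATATCCAATGAGCCGCACTGGAAAATCTAGATACGACAGGATACAGCTGTGTG-5'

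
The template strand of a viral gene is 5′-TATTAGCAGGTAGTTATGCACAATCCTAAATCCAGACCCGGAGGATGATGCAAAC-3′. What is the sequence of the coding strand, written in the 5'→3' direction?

The coding strand is complementary and antiparallel to the template: take the complement (A↔T, G↔C) and reverse.

5'-GTTTGCATCATCCTCCGGGTCTGGATTTAGGATTGTGCATAACTACCTGCTAATA-3'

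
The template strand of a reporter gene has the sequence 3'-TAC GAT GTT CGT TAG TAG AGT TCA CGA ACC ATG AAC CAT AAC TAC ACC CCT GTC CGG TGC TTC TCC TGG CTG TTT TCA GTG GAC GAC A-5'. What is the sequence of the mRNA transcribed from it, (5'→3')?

Reading the template 3'→5' as shown, RNA polymerase pairs each base (A→U, T→A, G↔C) to build mRNA 5'→3' directly.

5'-AUGCUACAAGCAAUCAUCUCAAGUGCUUGGUACUUGGUAUUGAUGUGGGGACAGGCCACGAAGAGGACCGACAAAAGUCACCUGCUGU-3'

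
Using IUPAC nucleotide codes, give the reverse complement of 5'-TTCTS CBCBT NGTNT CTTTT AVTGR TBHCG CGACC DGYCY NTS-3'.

5'-SANRGRCHGGTCGCGDVAYCABTAAAAGANACNAVGVGSAGAA-3'

Standard pairs A↔T, G↔C; ambiguity codes pair R↔Y, S↔S, B↔V, D↔H, N↔N. Complement (AAGASGVGVANCANAGAAAATBACYAVDGCGCTGGHCRGRNAS), then reverse for 5'→3'.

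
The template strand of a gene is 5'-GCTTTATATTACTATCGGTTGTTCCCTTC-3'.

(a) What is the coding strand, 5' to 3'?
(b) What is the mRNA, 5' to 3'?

(a) The coding strand is the reverse complement of the template: complement CGAAATATAATGATAGCCAACAAGGGAAG, then reverse.
(b) mRNA has the coding-strand sequence with T→U.

(a) 5'-GAAGGGAACAACCGATAGTAATATAAAGC-3'
(b) 5'-GAAGGGAACAACCGAUAGUAAUAUAAAGC-3'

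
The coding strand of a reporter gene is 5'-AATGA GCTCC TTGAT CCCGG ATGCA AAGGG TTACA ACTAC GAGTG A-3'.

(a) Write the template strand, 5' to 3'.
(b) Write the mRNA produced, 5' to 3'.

(a) The template strand is the reverse complement of the coding strand: complement TTACTCGAGGAACTAGGGCCTACGTTTCCCAATGTTGATGCTCACT, then reverse.
(b) mRNA matches the coding strand with T→U.

(a) 5'-TCACTCGTAGTTGTAACCCTTTGCATCCGGGATCAAGGAGCTCATT-3'
(b) 5'-AAUGAGCUCCUUGAUCCCGGAUGCAAAGGGUUACAACUACGAGUGA-3'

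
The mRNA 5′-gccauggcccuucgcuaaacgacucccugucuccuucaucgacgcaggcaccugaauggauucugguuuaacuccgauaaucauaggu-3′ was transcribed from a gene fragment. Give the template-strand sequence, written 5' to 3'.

5′-ACCTATGATTATCGGAGTTAAACCAGAATCCATTCAGGTGCCTGCGTCGATGAAGGAGACAGGGAGTCGTTTAGCGAAGGGCCATGGC-3′

Replace U with T to get the coding DNA strand: GCCATGGCCCTTCGCTAAACGACTCCCTGTCTCCTTCATCGACGCAGGCACCTGAATGGATTCTGGTTTAACTCCGATAATCATAGGT. The template strand is its reverse complement (complement CGGTACCGGGAAGCGATTTGCTGAGGGACAGAGGAAGTAGCTGCGTCCGTGGACTTACCTAAGACCAAATTGAGGCTATTAGTATCCA, then reverse).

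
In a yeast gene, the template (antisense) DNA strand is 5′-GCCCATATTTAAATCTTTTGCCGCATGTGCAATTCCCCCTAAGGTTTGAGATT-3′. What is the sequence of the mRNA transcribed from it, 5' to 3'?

The mRNA has the sequence of the coding strand (reverse complement of the template) with T→U. Reverse complement of GCCCATATTTAAATCTTTTGCCGCATGTGCAATTCCCCCTAAGGTTTGAGATT is AATCTCAAACCTTAGGGGGAATTGCACATGCGGCAAAAGATTTAAATATGGGC; then T→U.

5'-AAUCUCAAACCUUAGGGGGAAUUGCACAUGCGGCAAAAGAUUUAAAUAUGGGC-3'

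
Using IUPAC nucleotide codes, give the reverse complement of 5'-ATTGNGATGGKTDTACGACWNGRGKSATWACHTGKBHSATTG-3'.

5'-CAATSDVMCADGTWATSMCYCNWGTCGTAHAMCCATCNCAAT-3'

Standard pairs A↔T, G↔C; ambiguity codes pair R↔Y, K↔M, W↔W, S↔S, B↔V, D↔H, N↔N. Complement (TAACNCTACCMAHATGCTGWNCYCMSTAWTGDACMVDSTAAC), then reverse for 5'→3'.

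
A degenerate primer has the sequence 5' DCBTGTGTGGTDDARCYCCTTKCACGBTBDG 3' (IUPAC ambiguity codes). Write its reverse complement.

5'-CHVAVCGTGMAAGGRGYTHHACCACACAVGH-3'

Standard pairs A↔T, G↔C; ambiguity codes pair R↔Y, K↔M, B↔V, D↔H. Complement (HGVACACACCAHHTYGRGGAAMGTGCVAVHC), then reverse for 5'→3'.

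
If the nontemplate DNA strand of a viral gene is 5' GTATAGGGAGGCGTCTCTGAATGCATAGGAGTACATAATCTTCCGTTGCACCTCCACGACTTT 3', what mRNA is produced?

mRNA has the coding-strand sequence with U in place of T.

5'-GUAUAGGGAGGCGUCUCUGAAUGCAUAGGAGUACAUAAUCUUCCGUUGCACCUCCACGACUUU-3'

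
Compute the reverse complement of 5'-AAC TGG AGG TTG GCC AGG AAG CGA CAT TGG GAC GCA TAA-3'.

Reading the sequence 3'→5' and pairing each base (A↔T, G↔C) gives the reverse complement directly.

5'-TTATGCGTCCCAATGTCGCTTCCTGGCCAACCTCCAGTT-3'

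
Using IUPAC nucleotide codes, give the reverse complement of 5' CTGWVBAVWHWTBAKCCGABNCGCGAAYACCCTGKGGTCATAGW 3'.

5'-WCTATGACCMCAGGGTRTTCGCGNVTCGGMTVAWDWBTVBWCAG-3'

Standard pairs A↔T, G↔C; ambiguity codes pair Y↔R, K↔M, W↔W, B↔V, H↔D, N↔N. Complement (GACWBVTBWDWAVTMGGCTVNGCGCTTRTGGGACMCCAGTATCW), then reverse for 5'→3'.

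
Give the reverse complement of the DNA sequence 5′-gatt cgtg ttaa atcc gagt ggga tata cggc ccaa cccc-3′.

5'-GGGGTTGGGCCGTATATCCCACTCGGATTTAACACGAATC-3'

Reading the sequence 3'→5' and pairing each base (A↔T, G↔C) gives the reverse complement directly.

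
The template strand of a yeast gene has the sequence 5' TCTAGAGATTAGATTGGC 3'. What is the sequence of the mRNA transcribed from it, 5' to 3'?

5'-GCCAAUCUAAUCUCUAGA-3'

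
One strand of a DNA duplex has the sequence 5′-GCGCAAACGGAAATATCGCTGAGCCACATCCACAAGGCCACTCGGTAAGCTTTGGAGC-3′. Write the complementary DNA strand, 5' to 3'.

The complement of GCGCAAACGGAAATATCGCTGAGCCACATCCACAAGGCCACTCGGTAAGCTTTGGAGC is CGCGTTTGCCTTTATAGCGACTCGGTGTAGGTGTTCCGGTGAGCCATTCGAAACCTCG (A↔T, G↔C). DNA strands are antiparallel, so the complementary strand runs 3'→5'; reversing gives the 5'→3' form.

5'-GCTCCAAAGCTTACCGAGTGGCCTTGTGGATGTGGCTCAGCGATATTTCCGTTTGCGC-3'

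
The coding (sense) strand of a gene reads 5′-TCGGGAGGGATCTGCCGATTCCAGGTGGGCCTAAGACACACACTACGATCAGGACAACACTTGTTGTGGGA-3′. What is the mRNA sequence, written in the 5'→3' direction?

5'-UCGGGAGGGAUCUGCCGAUUCCAGGUGGGCCUAAGACACACACUACGAUCAGGACAACACUUGUUGUGGGA-3'

The mRNA is synthesized from the template strand, so it matches the coding strand with T replaced by U.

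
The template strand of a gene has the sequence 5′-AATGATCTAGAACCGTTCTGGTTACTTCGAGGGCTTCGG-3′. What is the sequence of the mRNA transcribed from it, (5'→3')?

5'-CCGAAGCCCUCGAAGUAACCAGAACGGUUCUAGAUCAUU-3'

The mRNA has the sequence of the coding strand (reverse complement of the template) with T→U. Reverse complement of AATGATCTAGAACCGTTCTGGTTACTTCGAGGGCTTCGG is CCGAAGCCCTCGAAGTAACCAGAACGGTTCTAGATCATT; then T→U.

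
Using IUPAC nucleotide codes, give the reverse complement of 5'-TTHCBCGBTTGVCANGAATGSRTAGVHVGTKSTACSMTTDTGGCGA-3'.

5'-TCGCCAHAAKSGTASMACBDBCTAYSCATTCNTGBCAAVCGVGDAA-3'

Standard pairs A↔T, G↔C; ambiguity codes pair R↔Y, M↔K, S↔S, B↔V, D↔H, N↔N. Complement (AADGVGCVAACBGTNCTTACSYATCBDBCAMSATGSKAAHACCGCT), then reverse for 5'→3'.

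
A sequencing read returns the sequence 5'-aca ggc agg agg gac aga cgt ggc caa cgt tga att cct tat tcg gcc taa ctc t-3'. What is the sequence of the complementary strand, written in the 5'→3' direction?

The complement of ACAGGCAGGAGGGACAGACGTGGCCAACGTTGAATTCCTTATTCGGCCTAACTCT is TGTCCGTCCTCCCTGTCTGCACCGGTTGCAACTTAAGGAATAAGCCGGATTGAGA (A↔T, G↔C). DNA strands are antiparallel, so the complementary strand runs 3'→5'; reversing gives the 5'→3' form.

5′-AGAGTTAGGCCGAATAAGGAATTCAACGTTGGCCACGTCTGTCCCTCCTGCCTGT-3′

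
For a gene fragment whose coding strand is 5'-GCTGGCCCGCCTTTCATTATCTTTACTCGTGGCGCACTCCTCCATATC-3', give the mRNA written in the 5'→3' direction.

The mRNA is synthesized from the template strand, so it matches the coding strand with T replaced by U.

5'-GCUGGCCCGCCUUUCAUUAUCUUUACUCGUGGCGCACUCCUCCAUAUC-3'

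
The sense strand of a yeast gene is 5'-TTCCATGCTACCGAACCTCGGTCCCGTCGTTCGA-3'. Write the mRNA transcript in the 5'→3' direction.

5'-UUCCAUGCUACCGAACCUCGGUCCCGUCGUUCGA-3'

mRNA has the coding-strand sequence with U in place of T.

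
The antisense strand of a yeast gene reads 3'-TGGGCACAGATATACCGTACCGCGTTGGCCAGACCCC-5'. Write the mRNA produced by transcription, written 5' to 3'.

Reading the template 3'→5' as shown, RNA polymerase pairs each base (A→U, T→A, G↔C) to build mRNA 5'→3' directly.

5'-ACCCGUGUCUAUAUGGCAUGGCGCAACCGGUCUGGGG-3'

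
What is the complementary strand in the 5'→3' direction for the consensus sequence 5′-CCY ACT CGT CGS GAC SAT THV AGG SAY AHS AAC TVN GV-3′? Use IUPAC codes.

5'-BCNBAGTTSDTRTSCCTBDAATSGTCSCGACGAGTRGG-3'

Standard pairs A↔T, G↔C; ambiguity codes pair Y↔R, S↔S, H↔D, V↔B, N↔N. Complement (GGRTGAGCAGCSCTGSTAADBTCCSTRTDSTTGABNCB), then reverse for 5'→3'.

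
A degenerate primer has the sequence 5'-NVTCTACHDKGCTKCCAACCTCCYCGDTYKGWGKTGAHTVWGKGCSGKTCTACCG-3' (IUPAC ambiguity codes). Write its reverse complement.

5'-CGGTAGAMCSGCMCWBADTCAMCWCMRAHCGRGGAGGTTGGMAGCMHDGTAGABN-3'

Standard pairs A↔T, G↔C; ambiguity codes pair Y↔R, K↔M, W↔W, S↔S, D↔H, V↔B, N↔N. Complement (NBAGATGDHMCGAMGGTTGGAGGRGCHARMCWCMACTDABWCMCGSCMAGATGGC), then reverse for 5'→3'.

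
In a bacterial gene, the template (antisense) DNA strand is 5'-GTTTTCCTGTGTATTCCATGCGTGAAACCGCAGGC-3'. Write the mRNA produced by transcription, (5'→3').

The mRNA has the sequence of the coding strand (reverse complement of the template) with T→U. Reverse complement of GTTTTCCTGTGTATTCCATGCGTGAAACCGCAGGC is GCCTGCGGTTTCACGCATGGAATACACAGGAAAAC; then T→U.

5′-GCCUGCGGUUUCACGCAUGGAAUACACAGGAAAAC-3′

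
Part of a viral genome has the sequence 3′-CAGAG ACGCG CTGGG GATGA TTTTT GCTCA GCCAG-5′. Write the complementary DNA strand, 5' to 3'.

5'-GTCTCTGCGCGACCCCTACTAAAAACGAGTCGGTC-3'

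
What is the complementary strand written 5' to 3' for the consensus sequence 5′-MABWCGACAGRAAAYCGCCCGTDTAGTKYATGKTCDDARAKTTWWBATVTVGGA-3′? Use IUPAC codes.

Standard pairs A↔T, G↔C; ambiguity codes pair R↔Y, M↔K, W↔W, B↔V, D↔H. Complement (KTVWGCTGTCYTTTRGCGGGCAHATCAMRTACMAGHHTYTMAAWWVTABABCCT), then reverse for 5'→3'.

5′-TCCBABATVWWAAMTYTHHGAMCATRMACTAHACGGGCGRTTTYCTGTCGWVTK-3′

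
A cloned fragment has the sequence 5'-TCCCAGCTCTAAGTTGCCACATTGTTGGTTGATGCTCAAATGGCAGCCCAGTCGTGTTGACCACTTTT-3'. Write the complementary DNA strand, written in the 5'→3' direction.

5'-AAAAGTGGTCAACACGACTGGGCTGCCATTTGAGCATCAACCAACAATGTGGCAACTTAGAGCTGGGA-3'

Pairing A↔T and G↔C gives AGGGTCGAGATTCAACGGTGTAACAACCAACTACGAGTTTACCGTCGGGTCAGCACAACTGGTGAAAA, running 3'→5'. Reverse for the 5'→3' convention.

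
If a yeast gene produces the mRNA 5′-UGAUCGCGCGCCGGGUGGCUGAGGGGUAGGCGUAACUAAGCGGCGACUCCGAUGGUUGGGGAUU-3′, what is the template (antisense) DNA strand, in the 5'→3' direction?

5′-AATCCCCAACCATCGGAGTCGCCGCTTAGTTACGCCTACCCCTCAGCCACCCGGCGCGCGATCA-3′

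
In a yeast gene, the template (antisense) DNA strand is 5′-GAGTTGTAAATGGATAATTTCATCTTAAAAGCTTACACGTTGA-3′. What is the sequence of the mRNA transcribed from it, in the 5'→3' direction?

RNA polymerase reads the template 3'→5' and synthesizes mRNA 5'→3' by base-pairing (A→U, T→A, G↔C). The complement of the template is CTCAACATTTACCTATTAAAGTAGAATTTTCGAATGTGCAACT; antiparallel, so 5'→3' the coding strand is TCAACGTGTAAGCTTTTAAGATGAAATTATCCATTTACAACTC. Replace T with U for the mRNA.

5'-UCAACGUGUAAGCUUUUAAGAUGAAAUUAUCCAUUUACAACUC-3'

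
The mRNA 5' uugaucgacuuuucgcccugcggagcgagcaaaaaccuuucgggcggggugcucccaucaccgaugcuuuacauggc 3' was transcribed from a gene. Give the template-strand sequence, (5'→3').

5'-GCCATGTAAAGCATCGGTGATGGGAGCACCCCGCCCGAAAGGTTTTTGCTCGCTCCGCAGGGCGAAAAGTCGATCAA-3'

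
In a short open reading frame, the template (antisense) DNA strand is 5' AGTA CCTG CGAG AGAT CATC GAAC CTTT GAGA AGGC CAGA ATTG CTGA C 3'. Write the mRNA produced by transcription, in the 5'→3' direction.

5'-GUCAGCAAUUCUGGCCUUCUCAAAGGUUCGAUGAUCUCUCGCAGGUACU-3'

RNA polymerase reads the template 3'→5' and synthesizes mRNA 5'→3' by base-pairing (A→U, T→A, G↔C). The complement of the template is TCATGGACGCTCTCTAGTAGCTTGGAAACTCTTCCGGTCTTAACGACTG; antiparallel, so 5'→3' the coding strand is GTCAGCAATTCTGGCCTTCTCAAAGGTTCGATGATCTCTCGCAGGTACT. Replace T with U for the mRNA.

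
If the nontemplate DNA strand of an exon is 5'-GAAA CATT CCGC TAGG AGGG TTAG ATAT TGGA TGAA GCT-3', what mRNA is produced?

5′-GAAACAUUCCGCUAGGAGGGUUAGAUAUUGGAUGAAGCU-3′

mRNA has the coding-strand sequence with U in place of T.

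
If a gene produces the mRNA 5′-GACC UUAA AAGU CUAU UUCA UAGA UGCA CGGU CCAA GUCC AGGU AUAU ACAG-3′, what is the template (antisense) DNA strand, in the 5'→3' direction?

5′-CTGTATATACCTGGACTTGGACCGTGCATCTATGAAATAGACTTTTAAGGTC-3′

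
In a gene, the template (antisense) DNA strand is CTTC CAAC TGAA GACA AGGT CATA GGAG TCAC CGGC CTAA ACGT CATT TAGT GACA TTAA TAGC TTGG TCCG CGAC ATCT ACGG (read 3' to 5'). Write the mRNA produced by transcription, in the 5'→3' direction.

Reading the template 3'→5' as shown, RNA polymerase pairs each base (A→U, T→A, G↔C) to build mRNA 5'→3' directly.

5′-GAAGGUUGACUUCUGUUCCAGUAUCCUCAGUGGCCGGAUUUGCAGUAAAUCACUGUAAUUAUCGAACCAGGCGCUGUAGAUGCC-3′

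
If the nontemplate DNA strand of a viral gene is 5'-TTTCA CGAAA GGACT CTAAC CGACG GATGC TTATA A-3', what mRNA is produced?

The mRNA is synthesized from the template strand, so it matches the coding strand with T replaced by U.

5'-UUUCACGAAAGGACUCUAACCGACGGAUGCUUAUAA-3'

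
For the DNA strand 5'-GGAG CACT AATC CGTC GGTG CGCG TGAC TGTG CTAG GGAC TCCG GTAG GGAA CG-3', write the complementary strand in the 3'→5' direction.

Base-pairing A↔T, G↔C gives the complement. The complementary strand is antiparallel, so paired with a 5'→3' strand it runs 3'→5'.

3'-CCTCGTGATTAGGCAGCCACGCGCACTGACACGATCCCTGAGGCCATCCCTTGC-5'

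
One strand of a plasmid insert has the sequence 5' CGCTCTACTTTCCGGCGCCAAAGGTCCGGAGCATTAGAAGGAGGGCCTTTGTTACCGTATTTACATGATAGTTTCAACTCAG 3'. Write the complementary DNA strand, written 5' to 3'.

Pairing A↔T and G↔C gives GCGAGATGAAAGGCCGCGGTTTCCAGGCCTCGTAATCTTCCTCCCGGAAACAATGGCATAAATGTACTATCAAAGTTGAGTC, running 3'→5'. Reverse for the 5'→3' convention.

5′-CTGAGTTGAAACTATCATGTAAATACGGTAACAAAGGCCCTCCTTCTAATGCTCCGGACCTTTGGCGCCGGAAAGTAGAGCG-3′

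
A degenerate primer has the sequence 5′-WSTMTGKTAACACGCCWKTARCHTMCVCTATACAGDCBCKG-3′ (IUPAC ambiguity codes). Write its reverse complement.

5'-CMGVGHCTGTATAGBGKADGYTAMWGGCGTGTTAMCAKASW-3'

Standard pairs A↔T, G↔C; ambiguity codes pair R↔Y, M↔K, W↔W, S↔S, B↔V, D↔H. Complement (WSAKACMATTGTGCGGWMATYGDAKGBGATATGTCHGVGMC), then reverse for 5'→3'.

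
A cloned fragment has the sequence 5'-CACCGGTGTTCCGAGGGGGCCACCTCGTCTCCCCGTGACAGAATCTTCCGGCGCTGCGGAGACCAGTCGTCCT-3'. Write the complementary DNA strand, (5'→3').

5'-AGGACGACTGGTCTCCGCAGCGCCGGAAGATTCTGTCACGGGGAGACGAGGTGGCCCCCTCGGAACACCGGTG-3'

The complement of CACCGGTGTTCCGAGGGGGCCACCTCGTCTCCCCGTGACAGAATCTTCCGGCGCTGCGGAGACCAGTCGTCCT is GTGGCCACAAGGCTCCCCCGGTGGAGCAGAGGGGCACTGTCTTAGAAGGCCGCGACGCCTCTGGTCAGCAGGA (A↔T, G↔C). DNA strands are antiparallel, so the complementary strand runs 3'→5'; reversing gives the 5'→3' form.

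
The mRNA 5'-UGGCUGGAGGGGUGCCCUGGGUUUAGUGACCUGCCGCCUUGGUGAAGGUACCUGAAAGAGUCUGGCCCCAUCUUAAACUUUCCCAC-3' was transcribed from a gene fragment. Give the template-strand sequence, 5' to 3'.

Replace U with T to get the coding DNA strand: TGGCTGGAGGGGTGCCCTGGGTTTAGTGACCTGCCGCCTTGGTGAAGGTACCTGAAAGAGTCTGGCCCCATCTTAAACTTTCCCAC. The template strand is its reverse complement (complement ACCGACCTCCCCACGGGACCCAAATCACTGGACGGCGGAACCACTTCCATGGACTTTCTCAGACCGGGGTAGAATTTGAAAGGGTG, then reverse).

5'-GTGGGAAAGTTTAAGATGGGGCCAGACTCTTTCAGGTACCTTCACCAAGGCGGCAGGTCACTAAACCCAGGGCACCCCTCCAGCCA-3'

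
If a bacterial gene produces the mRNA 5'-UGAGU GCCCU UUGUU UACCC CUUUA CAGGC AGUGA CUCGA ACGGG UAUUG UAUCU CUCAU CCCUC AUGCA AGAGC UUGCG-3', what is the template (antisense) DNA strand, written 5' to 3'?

5'-CGCAAGCTCTTGCATGAGGGATGAGAGATACAATACCCGTTCGAGTCACTGCCTGTAAAGGGGTAAACAAAGGGCACTCA-3'

Replace U with T to get the coding DNA strand: TGAGTGCCCTTTGTTTACCCCTTTACAGGCAGTGACTCGAACGGGTATTGTATCTCTCATCCCTCATGCAAGAGCTTGCG. The template strand is its reverse complement (complement ACTCACGGGAAACAAATGGGGAAATGTCCGTCACTGAGCTTGCCCATAACATAGAGAGTAGGGAGTACGTTCTCGAACGC, then reverse).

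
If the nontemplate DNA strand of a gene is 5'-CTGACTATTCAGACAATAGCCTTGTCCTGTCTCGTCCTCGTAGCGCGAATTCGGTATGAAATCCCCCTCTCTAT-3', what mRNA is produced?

mRNA has the coding-strand sequence with U in place of T.

5'-CUGACUAUUCAGACAAUAGCCUUGUCCUGUCUCGUCCUCGUAGCGCGAAUUCGGUAUGAAAUCCCCCUCUCUAU-3'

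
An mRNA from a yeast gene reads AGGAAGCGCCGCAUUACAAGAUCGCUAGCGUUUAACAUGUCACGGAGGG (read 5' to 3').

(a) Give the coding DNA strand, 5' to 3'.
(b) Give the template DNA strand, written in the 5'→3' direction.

(a) 5'-AGGAAGCGCCGCATTACAAGATCGCTAGCGTTTAACATGTCACGGAGGG-3'
(b) 5′-CCCTCCGTGACATGTTAAACGCTAGCGATCTTGTAATGCGGCGCTTCCT-3′

(a) The coding strand matches the mRNA with U→T.
(b) The template strand is the reverse complement of the coding strand.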